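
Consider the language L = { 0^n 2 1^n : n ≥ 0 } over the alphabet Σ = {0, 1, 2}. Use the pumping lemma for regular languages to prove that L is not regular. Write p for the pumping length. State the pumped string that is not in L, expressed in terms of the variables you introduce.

Suppose for contradiction that L is regular, and let p be the pumping length.
Take w = 0^p 2 1^p ∈ L with |w| = 2p+1 ≥ p.
By the pumping lemma, w = xyz with |xy| ≤ p and |y| ≥ 1.
Because |xy| ≤ p and w begins with p copies of 0, we have y = 0^k with 1 ≤ k ≤ p.
Pump with i = 2: xy^2z = 0^{p+k} 2 1^p, which would require p+k = p. But k ≥ 1, so xy^2z ∉ L.
Contradiction. Therefore L is not regular.

0^{p+k} 2 1^p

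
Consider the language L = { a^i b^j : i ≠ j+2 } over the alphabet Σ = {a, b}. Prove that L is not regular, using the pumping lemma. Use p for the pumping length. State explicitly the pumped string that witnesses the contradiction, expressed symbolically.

Toward a contradiction, assume L is regular with pumping length p.
Choose w = a^p b^{p+p!-2}. Since p ≠ (p+p!-2)+2 = p+p!, w ∈ L; and |w| ≥ p.
By the pumping lemma, w = xyz with |xy| ≤ p and |y| ≥ 1.
Since the first p symbols of w are all a's and |xy| ≤ p, y lies entirely in the leading a-block: y = a^k for some k with 1 ≤ k ≤ p.
Since 1 ≤ k ≤ p, k divides p!; set t = 1 + p!/k. Then xy^t z has p + (p!/k)·k = p + p! copies of a. Now the a-count is p+p! and (b-count)+2 = (p+p!-2)+2 = p+p!, so i ≠ j+2 fails. So xy^t z = a^{p+p!} b^{p+p!-2} ∉ L.
Contradiction. Therefore L is not regular.

a^{p+p!} b^{p+p!-2}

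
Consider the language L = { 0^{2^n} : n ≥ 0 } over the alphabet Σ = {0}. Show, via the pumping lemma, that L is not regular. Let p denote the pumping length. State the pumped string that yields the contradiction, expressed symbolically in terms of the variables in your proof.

Assume L is regular; let p be its pumping constant.
Take w = 0^{2^p} ∈ L with |w| = 2^p ≥ p.
Write w = xyz as guaranteed by the lemma, with |xy| ≤ p and |y| > 0.
Then y = 0^k for some k with 1 ≤ k ≤ p.
Pump with i = 2: xy^2z = 0^{2^p+k}. Since 1 ≤ k ≤ p < 2^p, we have 2^p < 2^p+k < 2^{p+1}, so 2^p+k is not a power of 2. So xy^2z ∉ L.
Contradiction. Therefore L is not regular.

0^{2^p+k}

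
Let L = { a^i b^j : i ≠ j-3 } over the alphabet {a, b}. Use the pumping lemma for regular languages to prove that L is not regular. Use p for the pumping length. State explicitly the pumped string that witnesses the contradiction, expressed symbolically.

a^{p+p!} b^{p+p!+3}

Assume L is regular. Let p be the pumping length given by the pumping lemma.
Choose w = a^p b^{p+p!+3}. Since p ≠ (p+p!+3)-3 = p+p!, w ∈ L; and |w| ≥ p.
The pumping lemma gives a decomposition w = xyz where |xy| ≤ p and |y| ≥ 1.
Because |xy| ≤ p and w begins with p copies of a, we have y = a^k with 1 ≤ k ≤ p.
Since 1 ≤ k ≤ p, k divides p!; set t = 1 + p!/k. Then xy^t z has p + (p!/k)·k = p + p! copies of a. Now the a-count is p+p! and (b-count)-3 = (p+p!+3)-3 = p+p!, so i ≠ j-3 fails. So xy^t z = a^{p+p!} b^{p+p!+3} ∉ L.
This is a contradiction; hence L is not regular.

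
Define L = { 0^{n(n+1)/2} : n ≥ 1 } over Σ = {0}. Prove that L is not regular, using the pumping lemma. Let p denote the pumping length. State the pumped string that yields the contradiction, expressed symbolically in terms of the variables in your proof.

Assume L is regular; let p be its pumping constant.
Take w = 0^{p(p+1)/2} ∈ L with |w| = p(p+1)/2 ≥ p.
Write w = xyz as guaranteed by the lemma, with |xy| ≤ p and |y| ≥ 1.
Then y = 0^k for some k with 1 ≤ k ≤ p.
Pump with i = 2: xy^2z = 0^{p(p+1)/2+k}. Since 1 ≤ k ≤ p, p(p+1)/2 < p(p+1)/2+k ≤ p(p+1)/2+p < (p+1)(p+2)/2, so p(p+1)/2+k is strictly between consecutive triangular numbers. So xy^2z ∉ L.
Contradiction. Therefore L is not regular.

0^{p(p+1)/2+k}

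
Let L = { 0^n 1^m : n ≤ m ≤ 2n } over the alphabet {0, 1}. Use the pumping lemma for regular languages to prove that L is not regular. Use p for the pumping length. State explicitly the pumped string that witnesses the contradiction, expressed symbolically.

0^{p+k} 1^p

Assume L is regular. Let p be the pumping length given by the pumping lemma.
Take w = 0^p 1^p ∈ L (since p ≤ p ≤ 2p), with |w| = 2p ≥ p.
By the pumping lemma, w = xyz with |xy| ≤ p and |y| ≥ 1.
Since the first p symbols of w are all 0's and |xy| ≤ p, y lies entirely in the leading 0-block: y = 0^k for some k with 1 ≤ k ≤ p.
Pump with i = 2: xy^2z = 0^{p+k} 1^p. Now n = p+k > p = m, so the condition n ≤ m fails. Thus xy^2z ∉ L.
This is a contradiction; hence L is not regular.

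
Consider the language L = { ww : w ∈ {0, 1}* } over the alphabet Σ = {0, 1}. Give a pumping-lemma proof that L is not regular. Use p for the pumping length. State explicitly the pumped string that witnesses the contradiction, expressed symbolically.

Assume L is regular; let p be its pumping constant.
Take w = 0^p 1^p 0^p 1^p = uu where u = 0^p1^p; then w ∈ L and |w| = 4p ≥ p.
The pumping lemma gives a decomposition w = xyz where |xy| ≤ p and |y| > 0.
Because |xy| ≤ p and w begins with p copies of 0, we have y = 0^k with 1 ≤ k ≤ p.
Pump with i = 2: xy^2z = 0^{p+k} 1^p 0^p 1^p, of length 4p+k. Suppose this equals vv. The string starts with 0 and ends with 1, so v does too; thus the boundary between the two copies of v is a 1→0 transition. There is exactly one such transition, at position 2p+k, so |v| = 2p+k and |vv| = 4p+2k ≠ 4p+k since k ≥ 1. So xy^2z ∉ L.
This contradicts the pumping lemma, so L is not regular.

0^{p+k} 1^p 0^p 1^p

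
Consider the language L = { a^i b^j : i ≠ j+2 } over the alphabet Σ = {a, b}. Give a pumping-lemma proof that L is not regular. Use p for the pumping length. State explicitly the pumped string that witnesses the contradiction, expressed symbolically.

Assume L is regular. Let p be the pumping length given by the pumping lemma.
Choose w = a^p b^{p+p!-2}. Since p ≠ (p+p!-2)+2 = p+p!, w ∈ L; and |w| ≥ p.
By the pumping lemma, w = xyz with |xy| ≤ p and |y| ≥ 1.
The first p characters of w are a's, so xy (and hence y) consists only of a's. Write y = a^k, 1 ≤ k ≤ p.
Since 1 ≤ k ≤ p, k divides p!; set t = 1 + p!/k. Then xy^t z has p + (p!/k)·k = p + p! copies of a. Now the a-count is p+p! and (b-count)+2 = (p+p!-2)+2 = p+p!, so i ≠ j+2 fails. So xy^t z = a^{p+p!} b^{p+p!-2} ∉ L.
Contradiction. Therefore L is not regular.

a^{p+p!} b^{p+p!-2}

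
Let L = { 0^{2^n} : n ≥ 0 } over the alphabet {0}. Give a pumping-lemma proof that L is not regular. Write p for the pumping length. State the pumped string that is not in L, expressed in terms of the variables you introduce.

0^{2^p+k}

Suppose for contradiction that L is regular, and let p be the pumping length.
Take w = 0^{2^p} ∈ L with |w| = 2^p ≥ p.
The pumping lemma gives a decomposition w = xyz where |xy| ≤ p and |y| > 0.
Then y = 0^k for some k with 1 ≤ k ≤ p.
Pump with i = 2: xy^2z = 0^{2^p+k}. Since 1 ≤ k ≤ p < 2^p, we have 2^p < 2^p+k < 2^{p+1}, so 2^p+k is not a power of 2. So xy^2z ∉ L.
This contradicts the pumping lemma, so L is not regular.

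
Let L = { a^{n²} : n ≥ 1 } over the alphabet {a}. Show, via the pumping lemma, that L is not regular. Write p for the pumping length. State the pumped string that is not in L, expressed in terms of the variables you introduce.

Suppose for contradiction that L is regular, and let p be the pumping length.
Take w = a^{p²} ∈ L with |w| = p² ≥ p.
By the pumping lemma, w = xyz with |xy| ≤ p and y is nonempty.
Then y = a^k for some k with 1 ≤ k ≤ p.
Pump with i = 2: xy^2z = a^{p²+k}. Since 1 ≤ k ≤ p, p² < p²+k ≤ p²+p < (p+1)², so p²+k lies strictly between consecutive squares and is not a perfect square. So xy^2z ∉ L.
This is a contradiction; hence L is not regular.

a^{p²+k}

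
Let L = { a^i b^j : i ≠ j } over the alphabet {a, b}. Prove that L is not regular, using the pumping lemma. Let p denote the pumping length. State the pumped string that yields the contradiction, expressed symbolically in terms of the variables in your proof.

Toward a contradiction, assume L is regular with pumping length p.
Choose w = a^p b^{p+p!}. Since p ≠ p+p!, w ∈ L; and |w| ≥ p.
Write w = xyz as guaranteed by the lemma, with |xy| ≤ p and |y| > 0.
Because |xy| ≤ p and w begins with p copies of a, we have y = a^k with 1 ≤ k ≤ p.
Since 1 ≤ k ≤ p, k divides p!; set t = 1 + p!/k. Then xy^t z has p + (p!/k)·k = p + p! copies of a. Now the a-count equals the b-count, so i ≠ j fails. So xy^t z = a^{p+p!} b^{p+p!} ∉ L.
Contradiction. Therefore L is not regular.

a^{p+p!} b^{p+p!}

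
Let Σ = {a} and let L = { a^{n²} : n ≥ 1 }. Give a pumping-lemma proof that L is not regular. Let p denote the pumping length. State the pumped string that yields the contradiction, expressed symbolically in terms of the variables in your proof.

Toward a contradiction, assume L is regular with pumping length p.
Take w = a^{p²} ∈ L with |w| = p² ≥ p.
Write w = xyz as guaranteed by the lemma, with |xy| ≤ p and |y| ≥ 1.
Then y = a^k for some k with 1 ≤ k ≤ p.
Pump with i = 2: xy^2z = a^{p²+k}. Since 1 ≤ k ≤ p, p² < p²+k ≤ p²+p < (p+1)², so p²+k lies strictly between consecutive squares and is not a perfect square. So xy^2z ∉ L.
This is a contradiction; hence L is not regular.

a^{p²+k}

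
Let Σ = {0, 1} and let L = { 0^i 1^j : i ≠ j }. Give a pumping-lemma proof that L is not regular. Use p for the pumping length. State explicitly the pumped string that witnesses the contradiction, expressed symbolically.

0^{p+p!} 1^{p+p!}

Suppose for contradiction that L is regular, and let p be the pumping length.
Choose w = 0^p 1^{p+p!}. Since p ≠ p+p!, w ∈ L; and |w| ≥ p.
By the pumping lemma, w = xyz with |xy| ≤ p and y is nonempty.
Since the first p symbols of w are all 0's and |xy| ≤ p, y lies entirely in the leading 0-block: y = 0^k for some k with 1 ≤ k ≤ p.
Since 1 ≤ k ≤ p, k divides p!; set t = 1 + p!/k. Then xy^t z has p + (p!/k)·k = p + p! copies of 0. Now the 0-count equals the 1-count, so i ≠ j fails. So xy^t z = 0^{p+p!} 1^{p+p!} ∉ L.
This contradicts the pumping lemma, so L is not regular.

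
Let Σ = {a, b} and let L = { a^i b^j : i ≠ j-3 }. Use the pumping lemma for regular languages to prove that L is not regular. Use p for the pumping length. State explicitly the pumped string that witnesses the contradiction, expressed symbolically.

Toward a contradiction, assume L is regular with pumping length p.
Choose w = a^p b^{p+p!+3}. Since p ≠ (p+p!+3)-3 = p+p!, w ∈ L; and |w| ≥ p.
The pumping lemma gives a decomposition w = xyz where |xy| ≤ p and y is nonempty.
Because |xy| ≤ p and w begins with p copies of a, we have y = a^k with 1 ≤ k ≤ p.
Since 1 ≤ k ≤ p, k divides p!; set t = 1 + p!/k. Then xy^t z has p + (p!/k)·k = p + p! copies of a. Now the a-count is p+p! and (b-count)-3 = (p+p!+3)-3 = p+p!, so i ≠ j-3 fails. So xy^t z = a^{p+p!} b^{p+p!+3} ∉ L.
This is a contradiction; hence L is not regular.

a^{p+p!} b^{p+p!+3}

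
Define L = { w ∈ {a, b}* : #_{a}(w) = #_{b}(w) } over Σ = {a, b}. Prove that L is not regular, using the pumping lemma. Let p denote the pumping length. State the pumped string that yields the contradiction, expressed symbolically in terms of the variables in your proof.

Assume L is regular; let p be its pumping constant.
Choose w = a^p b^p ∈ L with |w| = 2p ≥ p.
By the pumping lemma, w = xyz with |xy| ≤ p and |y| ≥ 1.
Because |xy| ≤ p and w begins with p copies of a, we have y = a^k with 1 ≤ k ≤ p.
Pump with i = 2: xy^2z = a^{p+k} b^p has p+k occurrences of a but only p of b. Since k ≥ 1 the counts differ, so xy^2z ∉ L.
This contradicts the pumping lemma, so L is not regular.

a^{p+k} b^p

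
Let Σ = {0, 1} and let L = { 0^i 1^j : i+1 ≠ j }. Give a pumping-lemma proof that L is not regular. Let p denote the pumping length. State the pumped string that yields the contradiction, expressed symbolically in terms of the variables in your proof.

0^{p+p!} 1^{p+p!+1}

Assume L is regular. Let p be the pumping length given by the pumping lemma.
Choose w = 0^p 1^{p+p!+1}. Since p ≠ (p+p!+1)-1 = p+p!, w ∈ L; and |w| ≥ p.
The pumping lemma gives a decomposition w = xyz where |xy| ≤ p and y is nonempty.
Because |xy| ≤ p and w begins with p copies of 0, we have y = 0^k with 1 ≤ k ≤ p.
Since 1 ≤ k ≤ p, k divides p!; set t = 1 + p!/k. Then xy^t z has p + (p!/k)·k = p + p! copies of 0. Now the 0-count is p+p! and (1-count)-1 = (p+p!+1)-1 = p+p!, so i+1 ≠ j fails. So xy^t z = 0^{p+p!} 1^{p+p!+1} ∉ L.
This contradicts the pumping lemma, so L is not regular.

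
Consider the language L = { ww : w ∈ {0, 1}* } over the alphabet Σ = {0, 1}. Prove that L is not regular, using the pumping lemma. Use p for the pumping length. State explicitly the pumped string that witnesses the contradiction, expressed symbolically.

0^{p+k} 1^p 0^p 1^p

Assume L is regular. Let p be the pumping length given by the pumping lemma.
Take w = 0^p 1^p 0^p 1^p = uu where u = 0^p1^p; then w ∈ L and |w| = 4p ≥ p.
Write w = xyz as guaranteed by the lemma, with |xy| ≤ p and |y| > 0.
Because |xy| ≤ p and w begins with p copies of 0, we have y = 0^k with 1 ≤ k ≤ p.
Pump with i = 2: xy^2z = 0^{p+k} 1^p 0^p 1^p, of length 4p+k. Suppose this equals vv. The string starts with 0 and ends with 1, so v does too; thus the boundary between the two copies of v is a 1→0 transition. There is exactly one such transition, at position 2p+k, so |v| = 2p+k and |vv| = 4p+2k ≠ 4p+k since k ≥ 1. So xy^2z ∉ L.
Contradiction. Therefore L is not regular.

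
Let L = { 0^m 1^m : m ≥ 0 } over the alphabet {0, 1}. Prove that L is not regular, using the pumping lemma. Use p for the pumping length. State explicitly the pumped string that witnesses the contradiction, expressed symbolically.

Assume L is regular; let p be its pumping constant.
Let w = 0^p 1^p ∈ L; note |w| = 2p ≥ p.
The pumping lemma gives a decomposition w = xyz where |xy| ≤ p and y is nonempty.
The first p characters of w are 0's, so xy (and hence y) consists only of 0's. Write y = 0^k, 1 ≤ k ≤ p.
Pump with i = 2: xy^2z = 0^{p+k} 1^p. For this to lie in L we would need p = p+k, which forces k = 0. But k ≥ 1, so xy^2z ∉ L.
This is a contradiction; hence L is not regular.

0^{p+k} 1^p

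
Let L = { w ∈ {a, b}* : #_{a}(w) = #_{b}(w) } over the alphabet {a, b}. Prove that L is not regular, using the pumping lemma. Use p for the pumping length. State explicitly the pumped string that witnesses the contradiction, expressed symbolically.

a^{p+k} b^p

Assume L is regular; let p be its pumping constant.
Choose w = a^p b^p ∈ L with |w| = 2p ≥ p.
By the pumping lemma, w = xyz with |xy| ≤ p and y is nonempty.
Since the first p symbols of w are all a's and |xy| ≤ p, y lies entirely in the leading a-block: y = a^k for some k with 1 ≤ k ≤ p.
Pump with i = 2: xy^2z = a^{p+k} b^p has p+k occurrences of a but only p of b. Since k ≥ 1 the counts differ, so xy^2z ∉ L.
This is a contradiction; hence L is not regular.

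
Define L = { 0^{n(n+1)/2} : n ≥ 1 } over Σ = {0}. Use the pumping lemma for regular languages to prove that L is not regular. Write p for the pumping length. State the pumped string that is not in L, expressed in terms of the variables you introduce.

0^{p(p+1)/2+k}

Assume L is regular; let p be its pumping constant.
Take w = 0^{p(p+1)/2} ∈ L with |w| = p(p+1)/2 ≥ p.
Write w = xyz as guaranteed by the lemma, with |xy| ≤ p and |y| > 0.
Then y = 0^k for some k with 1 ≤ k ≤ p.
Pump with i = 2: xy^2z = 0^{p(p+1)/2+k}. Since 1 ≤ k ≤ p, p(p+1)/2 < p(p+1)/2+k ≤ p(p+1)/2+p < (p+1)(p+2)/2, so p(p+1)/2+k is strictly between consecutive triangular numbers. So xy^2z ∉ L.
This is a contradiction; hence L is not regular.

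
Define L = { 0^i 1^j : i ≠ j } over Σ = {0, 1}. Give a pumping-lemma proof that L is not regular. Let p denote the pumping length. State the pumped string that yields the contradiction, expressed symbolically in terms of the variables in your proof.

Suppose for contradiction that L is regular, and let p be the pumping length.
Choose w = 0^p 1^{p+p!}. Since p ≠ p+p!, w ∈ L; and |w| ≥ p.
The pumping lemma gives a decomposition w = xyz where |xy| ≤ p and |y| ≥ 1.
Because |xy| ≤ p and w begins with p copies of 0, we have y = 0^k with 1 ≤ k ≤ p.
Since 1 ≤ k ≤ p, k divides p!; set t = 1 + p!/k. Then xy^t z has p + (p!/k)·k = p + p! copies of 0. Now the 0-count equals the 1-count, so i ≠ j fails. So xy^t z = 0^{p+p!} 1^{p+p!} ∉ L.
This is a contradiction; hence L is not regular.

0^{p+p!} 1^{p+p!}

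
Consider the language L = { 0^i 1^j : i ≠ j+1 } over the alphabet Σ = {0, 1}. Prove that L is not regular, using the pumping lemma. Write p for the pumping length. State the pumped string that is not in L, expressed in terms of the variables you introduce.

0^{p+p!} 1^{p+p!-1}

Toward a contradiction, assume L is regular with pumping length p.
Choose w = 0^p 1^{p+p!-1}. Since p ≠ (p+p!-1)+1 = p+p!, w ∈ L; and |w| ≥ p.
By the pumping lemma, w = xyz with |xy| ≤ p and |y| ≥ 1.
The first p characters of w are 0's, so xy (and hence y) consists only of 0's. Write y = 0^k, 1 ≤ k ≤ p.
Since 1 ≤ k ≤ p, k divides p!; set t = 1 + p!/k. Then xy^t z has p + (p!/k)·k = p + p! copies of 0. Now the 0-count is p+p! and (1-count)+1 = (p+p!-1)+1 = p+p!, so i ≠ j+1 fails. So xy^t z = 0^{p+p!} 1^{p+p!-1} ∉ L.
This is a contradiction; hence L is not regular.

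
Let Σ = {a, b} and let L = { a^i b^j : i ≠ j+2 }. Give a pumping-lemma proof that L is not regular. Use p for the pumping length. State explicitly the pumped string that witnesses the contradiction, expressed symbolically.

Suppose for contradiction that L is regular, and let p be the pumping length.
Choose w = a^p b^{p+p!-2}. Since p ≠ (p+p!-2)+2 = p+p!, w ∈ L; and |w| ≥ p.
The pumping lemma gives a decomposition w = xyz where |xy| ≤ p and |y| ≥ 1.
Because |xy| ≤ p and w begins with p copies of a, we have y = a^k with 1 ≤ k ≤ p.
Since 1 ≤ k ≤ p, k divides p!; set t = 1 + p!/k. Then xy^t z has p + (p!/k)·k = p + p! copies of a. Now the a-count is p+p! and (b-count)+2 = (p+p!-2)+2 = p+p!, so i ≠ j+2 fails. So xy^t z = a^{p+p!} b^{p+p!-2} ∉ L.
This is a contradiction; hence L is not regular.

a^{p+p!} b^{p+p!-2}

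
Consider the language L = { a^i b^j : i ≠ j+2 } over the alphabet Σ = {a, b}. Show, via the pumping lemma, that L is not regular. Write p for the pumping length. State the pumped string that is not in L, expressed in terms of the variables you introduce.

Assume L is regular; let p be its pumping constant.
Choose w = a^p b^{p+p!-2}. Since p ≠ (p+p!-2)+2 = p+p!, w ∈ L; and |w| ≥ p.
By the pumping lemma, w = xyz with |xy| ≤ p and y is nonempty.
The first p characters of w are a's, so xy (and hence y) consists only of a's. Write y = a^k, 1 ≤ k ≤ p.
Since 1 ≤ k ≤ p, k divides p!; set t = 1 + p!/k. Then xy^t z has p + (p!/k)·k = p + p! copies of a. Now the a-count is p+p! and (b-count)+2 = (p+p!-2)+2 = p+p!, so i ≠ j+2 fails. So xy^t z = a^{p+p!} b^{p+p!-2} ∉ L.
This contradicts the pumping lemma, so L is not regular.

a^{p+p!} b^{p+p!-2}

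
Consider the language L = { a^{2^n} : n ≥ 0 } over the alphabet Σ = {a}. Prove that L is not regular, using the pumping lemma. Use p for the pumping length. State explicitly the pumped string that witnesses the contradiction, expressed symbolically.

Toward a contradiction, assume L is regular with pumping length p.
Take w = a^{2^p} ∈ L with |w| = 2^p ≥ p.
The pumping lemma gives a decomposition w = xyz where |xy| ≤ p and |y| > 0.
Then y = a^k for some k with 1 ≤ k ≤ p.
Pump with i = 2: xy^2z = a^{2^p+k}. Since 1 ≤ k ≤ p < 2^p, we have 2^p < 2^p+k < 2^{p+1}, so 2^p+k is not a power of 2. So xy^2z ∉ L.
This is a contradiction; hence L is not regular.

a^{2^p+k}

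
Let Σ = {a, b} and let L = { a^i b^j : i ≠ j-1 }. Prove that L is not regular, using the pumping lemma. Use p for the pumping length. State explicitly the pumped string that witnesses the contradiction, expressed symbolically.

a^{p+p!} b^{p+p!+1}

Assume L is regular. Let p be the pumping length given by the pumping lemma.
Choose w = a^p b^{p+p!+1}. Since p ≠ (p+p!+1)-1 = p+p!, w ∈ L; and |w| ≥ p.
Write w = xyz as guaranteed by the lemma, with |xy| ≤ p and |y| ≥ 1.
The first p characters of w are a's, so xy (and hence y) consists only of a's. Write y = a^k, 1 ≤ k ≤ p.
Since 1 ≤ k ≤ p, k divides p!; set t = 1 + p!/k. Then xy^t z has p + (p!/k)·k = p + p! copies of a. Now the a-count is p+p! and (b-count)-1 = (p+p!+1)-1 = p+p!, so i ≠ j-1 fails. So xy^t z = a^{p+p!} b^{p+p!+1} ∉ L.
This is a contradiction; hence L is not regular.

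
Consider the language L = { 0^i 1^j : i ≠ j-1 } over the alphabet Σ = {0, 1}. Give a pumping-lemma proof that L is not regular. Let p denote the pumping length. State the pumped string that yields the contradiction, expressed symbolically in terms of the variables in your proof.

0^{p+p!} 1^{p+p!+1}

Assume L is regular. Let p be the pumping length given by the pumping lemma.
Choose w = 0^p 1^{p+p!+1}. Since p ≠ (p+p!+1)-1 = p+p!, w ∈ L; and |w| ≥ p.
By the pumping lemma, w = xyz with |xy| ≤ p and y is nonempty.
Since the first p symbols of w are all 0's and |xy| ≤ p, y lies entirely in the leading 0-block: y = 0^k for some k with 1 ≤ k ≤ p.
Since 1 ≤ k ≤ p, k divides p!; set t = 1 + p!/k. Then xy^t z has p + (p!/k)·k = p + p! copies of 0. Now the 0-count is p+p! and (1-count)-1 = (p+p!+1)-1 = p+p!, so i ≠ j-1 fails. So xy^t z = 0^{p+p!} 1^{p+p!+1} ∉ L.
This is a contradiction; hence L is not regular.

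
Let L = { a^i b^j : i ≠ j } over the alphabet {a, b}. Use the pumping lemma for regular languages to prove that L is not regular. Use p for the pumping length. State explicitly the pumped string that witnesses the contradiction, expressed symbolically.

a^{p+p!} b^{p+p!}

Assume L is regular. Let p be the pumping length given by the pumping lemma.
Choose w = a^p b^{p+p!}. Since p ≠ p+p!, w ∈ L; and |w| ≥ p.
The pumping lemma gives a decomposition w = xyz where |xy| ≤ p and |y| ≥ 1.
Because |xy| ≤ p and w begins with p copies of a, we have y = a^k with 1 ≤ k ≤ p.
Since 1 ≤ k ≤ p, k divides p!; set t = 1 + p!/k. Then xy^t z has p + (p!/k)·k = p + p! copies of a. Now the a-count equals the b-count, so i ≠ j fails. So xy^t z = a^{p+p!} b^{p+p!} ∉ L.
This is a contradiction; hence L is not regular.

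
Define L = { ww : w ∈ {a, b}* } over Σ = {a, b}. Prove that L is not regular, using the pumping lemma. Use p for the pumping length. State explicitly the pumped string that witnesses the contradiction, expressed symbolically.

Toward a contradiction, assume L is regular with pumping length p.
Take w = a^p b^p a^p b^p = uu where u = a^pb^p; then w ∈ L and |w| = 4p ≥ p.
Write w = xyz as guaranteed by the lemma, with |xy| ≤ p and |y| > 0.
Since the first p symbols of w are all a's and |xy| ≤ p, y lies entirely in the leading a-block: y = a^k for some k with 1 ≤ k ≤ p.
Pump with i = 2: xy^2z = a^{p+k} b^p a^p b^p, of length 4p+k. Suppose this equals vv. The string starts with a and ends with b, so v does too; thus the boundary between the two copies of v is a b→a transition. There is exactly one such transition, at position 2p+k, so |v| = 2p+k and |vv| = 4p+2k ≠ 4p+k since k ≥ 1. So xy^2z ∉ L.
Contradiction. Therefore L is not regular.

a^{p+k} b^p a^p b^p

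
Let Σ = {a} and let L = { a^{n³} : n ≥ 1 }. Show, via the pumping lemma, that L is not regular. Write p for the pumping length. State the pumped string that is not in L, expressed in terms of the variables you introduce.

a^{p³+k}

Assume L is regular. Let p be the pumping length given by the pumping lemma.
Take w = a^{p³} ∈ L with |w| = p³ ≥ p.
The pumping lemma gives a decomposition w = xyz where |xy| ≤ p and y is nonempty.
Then y = a^k for some k with 1 ≤ k ≤ p.
Pump with i = 2: xy^2z = a^{p³+k}. Since 1 ≤ k ≤ p, p³ < p³+k ≤ p³+p < p³+3p²+3p+1 = (p+1)³, so p³+k is not a perfect cube. So xy^2z ∉ L.
This is a contradiction; hence L is not regular.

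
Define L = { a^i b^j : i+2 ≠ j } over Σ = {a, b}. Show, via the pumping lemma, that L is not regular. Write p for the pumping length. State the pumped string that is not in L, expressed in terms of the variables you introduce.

Assume L is regular; let p be its pumping constant.
Choose w = a^p b^{p+p!+2}. Since p ≠ (p+p!+2)-2 = p+p!, w ∈ L; and |w| ≥ p.
By the pumping lemma, w = xyz with |xy| ≤ p and |y| > 0.
Because |xy| ≤ p and w begins with p copies of a, we have y = a^k with 1 ≤ k ≤ p.
Since 1 ≤ k ≤ p, k divides p!; set t = 1 + p!/k. Then xy^t z has p + (p!/k)·k = p + p! copies of a. Now the a-count is p+p! and (b-count)-2 = (p+p!+2)-2 = p+p!, so i+2 ≠ j fails. So xy^t z = a^{p+p!} b^{p+p!+2} ∉ L.
This is a contradiction; hence L is not regular.

a^{p+p!} b^{p+p!+2}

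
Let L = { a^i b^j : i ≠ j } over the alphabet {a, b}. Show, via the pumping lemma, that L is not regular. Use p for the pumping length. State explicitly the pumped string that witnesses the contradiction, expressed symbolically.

Toward a contradiction, assume L is regular with pumping length p.
Choose w = a^p b^{p+p!}. Since p ≠ p+p!, w ∈ L; and |w| ≥ p.
By the pumping lemma, w = xyz with |xy| ≤ p and |y| > 0.
The first p characters of w are a's, so xy (and hence y) consists only of a's. Write y = a^k, 1 ≤ k ≤ p.
Since 1 ≤ k ≤ p, k divides p!; set t = 1 + p!/k. Then xy^t z has p + (p!/k)·k = p + p! copies of a. Now the a-count equals the b-count, so i ≠ j fails. So xy^t z = a^{p+p!} b^{p+p!} ∉ L.
This contradicts the pumping lemma, so L is not regular.

a^{p+p!} b^{p+p!}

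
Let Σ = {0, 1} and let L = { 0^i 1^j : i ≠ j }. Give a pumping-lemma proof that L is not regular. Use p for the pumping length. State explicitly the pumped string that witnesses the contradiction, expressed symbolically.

Suppose for contradiction that L is regular, and let p be the pumping length.
Choose w = 0^p 1^{p+p!}. Since p ≠ p+p!, w ∈ L; and |w| ≥ p.
Write w = xyz as guaranteed by the lemma, with |xy| ≤ p and |y| ≥ 1.
Because |xy| ≤ p and w begins with p copies of 0, we have y = 0^k with 1 ≤ k ≤ p.
Since 1 ≤ k ≤ p, k divides p!; set t = 1 + p!/k. Then xy^t z has p + (p!/k)·k = p + p! copies of 0. Now the 0-count equals the 1-count, so i ≠ j fails. So xy^t z = 0^{p+p!} 1^{p+p!} ∉ L.
This is a contradiction; hence L is not regular.

0^{p+p!} 1^{p+p!}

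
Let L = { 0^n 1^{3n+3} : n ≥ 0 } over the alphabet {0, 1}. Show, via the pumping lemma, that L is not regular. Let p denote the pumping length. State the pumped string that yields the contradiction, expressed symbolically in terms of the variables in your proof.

Suppose for contradiction that L is regular, and let p be the pumping length.
Take w = 0^p 1^{3p+3}. Then w ∈ L and |w| = 4p+3 ≥ p.
By the pumping lemma, w = xyz with |xy| ≤ p and |y| > 0.
Since the first p symbols of w are all 0's and |xy| ≤ p, y lies entirely in the leading 0-block: y = 0^k for some k with 1 ≤ k ≤ p.
Pump with i = 2: xy^2z = 0^{p+k} 1^{3p+3}. For this to lie in L we would need 3p+3 = 3(p+k)+3, which forces k = 0. But k ≥ 1, so xy^2z ∉ L.
This is a contradiction; hence L is not regular.

0^{p+k} 1^{3p+3}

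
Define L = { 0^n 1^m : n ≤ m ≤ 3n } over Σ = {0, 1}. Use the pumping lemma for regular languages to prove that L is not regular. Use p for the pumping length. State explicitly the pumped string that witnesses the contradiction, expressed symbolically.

0^{p+k} 1^p

Assume L is regular. Let p be the pumping length given by the pumping lemma.
Take w = 0^p 1^p ∈ L (since p ≤ p ≤ 3p), with |w| = 2p ≥ p.
Write w = xyz as guaranteed by the lemma, with |xy| ≤ p and y is nonempty.
The first p characters of w are 0's, so xy (and hence y) consists only of 0's. Write y = 0^k, 1 ≤ k ≤ p.
Pump with i = 2: xy^2z = 0^{p+k} 1^p. Now n = p+k > p = m, so the condition n ≤ m fails. Thus xy^2z ∉ L.
This contradicts the pumping lemma, so L is not regular.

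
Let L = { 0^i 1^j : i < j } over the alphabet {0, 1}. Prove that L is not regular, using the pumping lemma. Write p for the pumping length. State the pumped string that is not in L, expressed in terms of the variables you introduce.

Assume L is regular; let p be its pumping constant.
Choose w = 0^p 1^{p+1} ∈ L, with |w| = 2p+1 ≥ p.
Write w = xyz as guaranteed by the lemma, with |xy| ≤ p and y is nonempty.
Because |xy| ≤ p and w begins with p copies of 0, we have y = 0^k with 1 ≤ k ≤ p.
Consider xy^2z = 0^{p+k} 1^{p+1}. Since k ≥ 1, the 0-count p+k is at least p+1, so i < j fails; thus xy^2z ∉ L.
This contradicts the pumping lemma, so L is not regular.

0^{p+k} 1^{p+1}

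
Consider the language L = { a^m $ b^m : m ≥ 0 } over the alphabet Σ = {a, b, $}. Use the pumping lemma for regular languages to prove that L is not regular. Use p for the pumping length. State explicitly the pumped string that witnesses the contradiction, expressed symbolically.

a^{p+k} $ b^p

Toward a contradiction, assume L is regular with pumping length p.
Take w = a^p $ b^p ∈ L with |w| = 2p+1 ≥ p.
Write w = xyz as guaranteed by the lemma, with |xy| ≤ p and |y| ≥ 1.
The first p characters of w are a's, so xy (and hence y) consists only of a's. Write y = a^k, 1 ≤ k ≤ p.
Pump with i = 2: xy^2z = a^{p+k} $ b^p, which would require p+k = p. But k ≥ 1, so xy^2z ∉ L.
This is a contradiction; hence L is not regular.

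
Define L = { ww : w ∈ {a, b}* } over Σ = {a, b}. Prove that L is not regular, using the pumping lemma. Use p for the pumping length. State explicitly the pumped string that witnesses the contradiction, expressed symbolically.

a^{p+k} b^p a^p b^p

Suppose for contradiction that L is regular, and let p be the pumping length.
Take w = a^p b^p a^p b^p = uu where u = a^pb^p; then w ∈ L and |w| = 4p ≥ p.
Write w = xyz as guaranteed by the lemma, with |xy| ≤ p and |y| ≥ 1.
The first p characters of w are a's, so xy (and hence y) consists only of a's. Write y = a^k, 1 ≤ k ≤ p.
Pump with i = 2: xy^2z = a^{p+k} b^p a^p b^p, of length 4p+k. Suppose this equals vv. The string starts with a and ends with b, so v does too; thus the boundary between the two copies of v is a b→a transition. There is exactly one such transition, at position 2p+k, so |v| = 2p+k and |vv| = 4p+2k ≠ 4p+k since k ≥ 1. So xy^2z ∉ L.
This contradicts the pumping lemma, so L is not regular.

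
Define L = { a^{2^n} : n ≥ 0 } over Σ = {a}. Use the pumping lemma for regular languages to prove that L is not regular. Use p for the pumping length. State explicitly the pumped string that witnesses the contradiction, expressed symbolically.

Suppose for contradiction that L is regular, and let p be the pumping length.
Take w = a^{2^p} ∈ L with |w| = 2^p ≥ p.
The pumping lemma gives a decomposition w = xyz where |xy| ≤ p and y is nonempty.
Then y = a^k for some k with 1 ≤ k ≤ p.
Pump with i = 2: xy^2z = a^{2^p+k}. Since 1 ≤ k ≤ p < 2^p, we have 2^p < 2^p+k < 2^{p+1}, so 2^p+k is not a power of 2. So xy^2z ∉ L.
This is a contradiction; hence L is not regular.

a^{2^p+k}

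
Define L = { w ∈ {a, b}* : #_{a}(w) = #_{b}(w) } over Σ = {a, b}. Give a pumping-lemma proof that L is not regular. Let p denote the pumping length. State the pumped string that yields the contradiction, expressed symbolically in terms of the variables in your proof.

a^{p+k} b^p

Assume L is regular. Let p be the pumping length given by the pumping lemma.
Choose w = a^p b^p ∈ L with |w| = 2p ≥ p.
The pumping lemma gives a decomposition w = xyz where |xy| ≤ p and |y| > 0.
Because |xy| ≤ p and w begins with p copies of a, we have y = a^k with 1 ≤ k ≤ p.
Pump with i = 2: xy^2z = a^{p+k} b^p has p+k occurrences of a but only p of b. Since k ≥ 1 the counts differ, so xy^2z ∉ L.
This contradicts the pumping lemma, so L is not regular.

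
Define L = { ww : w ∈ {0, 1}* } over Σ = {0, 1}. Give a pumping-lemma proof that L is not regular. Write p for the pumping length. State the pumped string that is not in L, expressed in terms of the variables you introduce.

Assume L is regular; let p be its pumping constant.
Take w = 0^p 1^p 0^p 1^p = uu where u = 0^p1^p; then w ∈ L and |w| = 4p ≥ p.
By the pumping lemma, w = xyz with |xy| ≤ p and y is nonempty.
The first p characters of w are 0's, so xy (and hence y) consists only of 0's. Write y = 0^k, 1 ≤ k ≤ p.
Pump with i = 2: xy^2z = 0^{p+k} 1^p 0^p 1^p, of length 4p+k. Suppose this equals vv. The string starts with 0 and ends with 1, so v does too; thus the boundary between the two copies of v is a 1→0 transition. There is exactly one such transition, at position 2p+k, so |v| = 2p+k and |vv| = 4p+2k ≠ 4p+k since k ≥ 1. So xy^2z ∉ L.
This contradicts the pumping lemma, so L is not regular.

0^{p+k} 1^p 0^p 1^p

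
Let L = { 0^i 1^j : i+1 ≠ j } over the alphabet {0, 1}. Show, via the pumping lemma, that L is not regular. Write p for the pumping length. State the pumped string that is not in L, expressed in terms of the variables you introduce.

0^{p+p!} 1^{p+p!+1}

Suppose for contradiction that L is regular, and let p be the pumping length.
Choose w = 0^p 1^{p+p!+1}. Since p ≠ (p+p!+1)-1 = p+p!, w ∈ L; and |w| ≥ p.
Write w = xyz as guaranteed by the lemma, with |xy| ≤ p and y is nonempty.
Since the first p symbols of w are all 0's and |xy| ≤ p, y lies entirely in the leading 0-block: y = 0^k for some k with 1 ≤ k ≤ p.
Since 1 ≤ k ≤ p, k divides p!; set t = 1 + p!/k. Then xy^t z has p + (p!/k)·k = p + p! copies of 0. Now the 0-count is p+p! and (1-count)-1 = (p+p!+1)-1 = p+p!, so i+1 ≠ j fails. So xy^t z = 0^{p+p!} 1^{p+p!+1} ∉ L.
Contradiction. Therefore L is not regular.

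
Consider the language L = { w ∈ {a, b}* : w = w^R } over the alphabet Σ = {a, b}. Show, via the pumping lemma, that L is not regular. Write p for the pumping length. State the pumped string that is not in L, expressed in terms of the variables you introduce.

Toward a contradiction, assume L is regular with pumping length p.
Take w = a^p b a^p, a palindrome of length 2p+1 ≥ p.
Write w = xyz as guaranteed by the lemma, with |xy| ≤ p and y is nonempty.
Since the first p symbols of w are all a's and |xy| ≤ p, y lies entirely in the leading a-block: y = a^k for some k with 1 ≤ k ≤ p.
Pump with i = 2: xy^2z = a^{p+k} b a^p. Its reverse is a^p b a^{p+k}, which differs from xy^2z since k ≥ 1. So xy^2z is not a palindrome and xy^2z ∉ L.
This is a contradiction; hence L is not regular.

a^{p+k} b a^p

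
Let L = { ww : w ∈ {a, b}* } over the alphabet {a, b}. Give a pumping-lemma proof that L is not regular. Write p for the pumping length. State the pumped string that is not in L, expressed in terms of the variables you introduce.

a^{p+k} b^p a^p b^p

Assume L is regular. Let p be the pumping length given by the pumping lemma.
Take w = a^p b^p a^p b^p = uu where u = a^pb^p; then w ∈ L and |w| = 4p ≥ p.
The pumping lemma gives a decomposition w = xyz where |xy| ≤ p and y is nonempty.
Since the first p symbols of w are all a's and |xy| ≤ p, y lies entirely in the leading a-block: y = a^k for some k with 1 ≤ k ≤ p.
Pump with i = 2: xy^2z = a^{p+k} b^p a^p b^p, of length 4p+k. Suppose this equals vv. The string starts with a and ends with b, so v does too; thus the boundary between the two copies of v is a b→a transition. There is exactly one such transition, at position 2p+k, so |v| = 2p+k and |vv| = 4p+2k ≠ 4p+k since k ≥ 1. So xy^2z ∉ L.
This is a contradiction; hence L is not regular.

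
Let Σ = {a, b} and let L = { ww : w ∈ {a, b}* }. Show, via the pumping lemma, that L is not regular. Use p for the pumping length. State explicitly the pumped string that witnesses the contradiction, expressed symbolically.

a^{p+k} b^p a^p b^p

Toward a contradiction, assume L is regular with pumping length p.
Take w = a^p b^p a^p b^p = uu where u = a^pb^p; then w ∈ L and |w| = 4p ≥ p.
The pumping lemma gives a decomposition w = xyz where |xy| ≤ p and |y| > 0.
Since the first p symbols of w are all a's and |xy| ≤ p, y lies entirely in the leading a-block: y = a^k for some k with 1 ≤ k ≤ p.
Pump with i = 2: xy^2z = a^{p+k} b^p a^p b^p, of length 4p+k. Suppose this equals vv. The string starts with a and ends with b, so v does too; thus the boundary between the two copies of v is a b→a transition. There is exactly one such transition, at position 2p+k, so |v| = 2p+k and |vv| = 4p+2k ≠ 4p+k since k ≥ 1. So xy^2z ∉ L.
This contradicts the pumping lemma, so L is not regular.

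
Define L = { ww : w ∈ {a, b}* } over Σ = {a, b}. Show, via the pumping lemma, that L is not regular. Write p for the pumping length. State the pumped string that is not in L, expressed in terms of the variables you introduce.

Suppose for contradiction that L is regular, and let p be the pumping length.
Take w = a^p b^p a^p b^p = uu where u = a^pb^p; then w ∈ L and |w| = 4p ≥ p.
By the pumping lemma, w = xyz with |xy| ≤ p and |y| ≥ 1.
Since the first p symbols of w are all a's and |xy| ≤ p, y lies entirely in the leading a-block: y = a^k for some k with 1 ≤ k ≤ p.
Pump with i = 2: xy^2z = a^{p+k} b^p a^p b^p, of length 4p+k. Suppose this equals vv. The string starts with a and ends with b, so v does too; thus the boundary between the two copies of v is a b→a transition. There is exactly one such transition, at position 2p+k, so |v| = 2p+k and |vv| = 4p+2k ≠ 4p+k since k ≥ 1. So xy^2z ∉ L.
Contradiction. Therefore L is not regular.

a^{p+k} b^p a^p b^p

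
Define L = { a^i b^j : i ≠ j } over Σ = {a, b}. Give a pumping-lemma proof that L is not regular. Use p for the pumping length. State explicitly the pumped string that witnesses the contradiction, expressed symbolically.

Assume L is regular. Let p be the pumping length given by the pumping lemma.
Choose w = a^p b^{p+p!}. Since p ≠ p+p!, w ∈ L; and |w| ≥ p.
The pumping lemma gives a decomposition w = xyz where |xy| ≤ p and y is nonempty.
The first p characters of w are a's, so xy (and hence y) consists only of a's. Write y = a^k, 1 ≤ k ≤ p.
Since 1 ≤ k ≤ p, k divides p!; set t = 1 + p!/k. Then xy^t z has p + (p!/k)·k = p + p! copies of a. Now the a-count equals the b-count, so i ≠ j fails. So xy^t z = a^{p+p!} b^{p+p!} ∉ L.
This contradicts the pumping lemma, so L is not regular.

a^{p+p!} b^{p+p!}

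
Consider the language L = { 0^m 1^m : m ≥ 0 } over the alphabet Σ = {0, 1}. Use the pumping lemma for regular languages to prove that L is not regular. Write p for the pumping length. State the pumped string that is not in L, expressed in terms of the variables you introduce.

Toward a contradiction, assume L is regular with pumping length p.
Choose w = 0^p 1^p, which is in L with |w| = 2p ≥ p.
The pumping lemma gives a decomposition w = xyz where |xy| ≤ p and |y| ≥ 1.
The first p characters of w are 0's, so xy (and hence y) consists only of 0's. Write y = 0^k, 1 ≤ k ≤ p.
Pump with i = 2: xy^2z = 0^{p+k} 1^p. For this to lie in L we would need p = p+k, which forces k = 0. But k ≥ 1, so xy^2z ∉ L.
This is a contradiction; hence L is not regular.

0^{p+k} 1^p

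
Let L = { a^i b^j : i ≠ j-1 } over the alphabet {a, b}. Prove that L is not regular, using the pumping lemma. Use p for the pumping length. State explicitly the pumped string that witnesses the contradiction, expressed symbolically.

a^{p+p!} b^{p+p!+1}

Toward a contradiction, assume L is regular with pumping length p.
Choose w = a^p b^{p+p!+1}. Since p ≠ (p+p!+1)-1 = p+p!, w ∈ L; and |w| ≥ p.
By the pumping lemma, w = xyz with |xy| ≤ p and |y| > 0.
Since the first p symbols of w are all a's and |xy| ≤ p, y lies entirely in the leading a-block: y = a^k for some k with 1 ≤ k ≤ p.
Since 1 ≤ k ≤ p, k divides p!; set t = 1 + p!/k. Then xy^t z has p + (p!/k)·k = p + p! copies of a. Now the a-count is p+p! and (b-count)-1 = (p+p!+1)-1 = p+p!, so i ≠ j-1 fails. So xy^t z = a^{p+p!} b^{p+p!+1} ∉ L.
Contradiction. Therefore L is not regular.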